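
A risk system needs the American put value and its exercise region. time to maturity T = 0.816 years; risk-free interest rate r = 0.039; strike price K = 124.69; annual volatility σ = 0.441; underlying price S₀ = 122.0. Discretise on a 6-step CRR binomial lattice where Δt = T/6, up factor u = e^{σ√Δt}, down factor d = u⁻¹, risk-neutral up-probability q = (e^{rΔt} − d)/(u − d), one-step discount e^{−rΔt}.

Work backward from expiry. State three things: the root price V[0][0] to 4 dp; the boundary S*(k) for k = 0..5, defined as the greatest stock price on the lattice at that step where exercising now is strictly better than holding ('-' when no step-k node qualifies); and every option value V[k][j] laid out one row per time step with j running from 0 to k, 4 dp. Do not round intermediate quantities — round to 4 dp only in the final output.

price = 18.8317
boundary = - - - 74.8977 88.1249 103.6882
tree:
18.8317
27.1014 9.9279
37.5921 15.8423 3.5206
49.7923 24.5662 6.4045 0.3816
61.0342 36.5651 11.6166 0.7316 0.0000
70.5888 49.7923 21.0018 1.4029 0.0000 0.0000
78.7092 61.0342 36.5651 2.6900 0.0000 0.0000 0.0000

params: Δt=0.13600 u=1.17660 d=0.84990 q=0.47571 e^(-rΔt)=0.99471
t_6 payoffs: 78.7092 61.0342 36.5651 2.6900 0.0000 0.0000 0.0000
t_5: node(5,0) S=54.1012 payoff=70.5888 vs cont=69.9291 → 70.5888 [stop]  node(5,1) S=74.8977 payoff=49.7923 vs cont=49.1327 → 49.7923 [stop]  node(5,2) S=103.6882 payoff=21.0018 vs cont=20.3422 → 21.0018 [stop]  node(5,3) S=143.5458 payoff=0.0000 vs cont=1.4029 → 1.4029 [wait]  node(5,4) S=198.7245 payoff=0.0000 vs cont=0.0000 → 0.0000 [wait]  node(5,5) S=275.1138 payoff=0.0000 vs cont=0.0000 → 0.0000 [wait]  ⇒ S*(5)=103.6882
t_4: node(4,0) S=63.6558 payoff=61.0342 vs cont=60.3746 → 61.0342 [stop]  node(4,1) S=88.1249 payoff=36.5651 vs cont=35.9055 → 36.5651 [stop]  node(4,2) S=122.0000 payoff=2.6900 vs cont=11.6166 → 11.6166 [wait]  node(4,3) S=168.8966 payoff=0.0000 vs cont=0.7316 → 0.7316 [wait]  node(4,4) S=233.8201 payoff=0.0000 vs cont=0.0000 → 0.0000 [wait]  ⇒ S*(4)=88.1249
t_3: node(3,0) S=74.8977 payoff=49.7923 vs cont=49.1327 → 49.7923 [stop]  node(3,1) S=103.6882 payoff=21.0018 vs cont=24.5662 → 24.5662 [wait]  node(3,2) S=143.5458 payoff=0.0000 vs cont=6.4045 → 6.4045 [wait]  node(3,3) S=198.7245 payoff=0.0000 vs cont=0.3816 → 0.3816 [wait]  ⇒ S*(3)=74.8977
t_2: node(2,0) S=88.1249 payoff=36.5651 vs cont=37.5921 → 37.5921 [wait]  node(2,1) S=122.0000 payoff=2.6900 vs cont=15.8423 → 15.8423 [wait]  node(2,2) S=168.8966 payoff=0.0000 vs cont=3.5206 → 3.5206 [wait]  ⇒ S*(2)=-
t_1: node(1,0) S=103.6882 payoff=21.0018 vs cont=27.1014 → 27.1014 [wait]  node(1,1) S=143.5458 payoff=0.0000 vs cont=9.9279 → 9.9279 [wait]  ⇒ S*(1)=-
t_0: node(0,0) S=122.0000 payoff=2.6900 vs cont=18.8317 → 18.8317 [wait]  ⇒ S*(0)=-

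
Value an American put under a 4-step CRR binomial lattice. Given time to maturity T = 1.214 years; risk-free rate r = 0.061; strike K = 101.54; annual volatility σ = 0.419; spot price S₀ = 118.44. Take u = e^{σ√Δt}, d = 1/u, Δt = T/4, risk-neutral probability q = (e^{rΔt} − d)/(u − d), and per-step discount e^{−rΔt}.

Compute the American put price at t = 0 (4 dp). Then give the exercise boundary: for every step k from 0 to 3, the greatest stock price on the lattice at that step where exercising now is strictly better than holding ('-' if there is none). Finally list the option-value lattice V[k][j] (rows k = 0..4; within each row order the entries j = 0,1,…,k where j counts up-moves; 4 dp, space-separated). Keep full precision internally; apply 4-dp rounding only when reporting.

price = 10.5450
boundary = - - - 59.2588
tree:
10.5450
17.4777 3.5226
27.9438 6.9364 0.0000
42.2812 13.6584 0.0000 0.0000
54.4960 26.8949 0.0000 0.0000 0.0000

Δt=0.30350  u=1.25965  d=0.79387  q=0.48267  discount=0.98166
step 4 (expiry): payoffs max(K−S,0) = 54.4960 26.8949 0.0000 0.0000 0.0000
step 3: (k=3,j=0): S=59.2588, (K−S)⁺=42.2812, hold=40.4186 ⇒ V=42.2812 exercise | (k=3,j=1): S=94.0264, (K−S)⁺=7.5136, hold=13.6584 ⇒ V=13.6584 continue | (k=3,j=2): S=149.1925, (K−S)⁺=0.0000, hold=0.0000 ⇒ V=0.0000 continue | (k=3,j=3): S=236.7248, (K−S)⁺=0.0000, hold=0.0000 ⇒ V=0.0000 continue  boundary S*=59.2588
step 2: (k=2,j=0): S=74.6451, (K−S)⁺=26.8949, hold=27.9438 ⇒ V=27.9438 continue | (k=2,j=1): S=118.4400, (K−S)⁺=0.0000, hold=6.9364 ⇒ V=6.9364 continue | (k=2,j=2): S=187.9297, (K−S)⁺=0.0000, hold=0.0000 ⇒ V=0.0000 continue  boundary S*=-
step 1: (k=1,j=0): S=94.0264, (K−S)⁺=7.5136, hold=17.4777 ⇒ V=17.4777 continue | (k=1,j=1): S=149.1925, (K−S)⁺=0.0000, hold=3.5226 ⇒ V=3.5226 continue  boundary S*=-
step 0: (k=0,j=0): S=118.4400, (K−S)⁺=0.0000, hold=10.5450 ⇒ V=10.5450 continue  boundary S*=-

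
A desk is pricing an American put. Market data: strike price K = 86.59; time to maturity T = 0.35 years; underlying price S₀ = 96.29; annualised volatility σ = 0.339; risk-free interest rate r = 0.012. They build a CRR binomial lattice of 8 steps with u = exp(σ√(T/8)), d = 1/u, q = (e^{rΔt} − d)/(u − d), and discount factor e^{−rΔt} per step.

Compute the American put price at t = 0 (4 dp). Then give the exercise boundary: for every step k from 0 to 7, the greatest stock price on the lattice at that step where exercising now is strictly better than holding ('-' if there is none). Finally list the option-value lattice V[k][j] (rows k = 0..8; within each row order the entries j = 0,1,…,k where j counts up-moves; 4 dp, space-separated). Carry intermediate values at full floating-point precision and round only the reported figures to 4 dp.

Δt=0.04375, u=1.07348, d=0.93155, q=0.48598, disc=e^(-rΔt)=0.99948
k=8 terminal: V=max(K-S,0) → 31.9859 23.6663 14.0791 3.0312 0.0000 0.0000 0.0000 0.0000 0.0000
k=7: j=0 S=58.6165 intr=27.9735 cont=27.9281 V=27.9735[EX]; j=1 S=67.5474 intr=19.0426 cont=18.9971 V=19.0426[EX]; j=2 S=77.8391 intr=8.7509 cont=8.7055 V=8.7509[EX]; j=3 S=89.6988 intr=0.0000 cont=1.5573 V=1.5573[hold]; j=4 S=103.3655 intr=0.0000 cont=0.0000 V=0.0000[hold]; j=5 S=119.1145 intr=0.0000 cont=0.0000 V=0.0000[hold]; j=6 S=137.2630 intr=0.0000 cont=0.0000 V=0.0000[hold]; j=7 S=158.1767 intr=0.0000 cont=0.0000 V=0.0000[hold]  S*(7)=77.8391
k=6: j=0 S=62.9237 intr=23.6663 cont=23.6209 V=23.6663[EX]; j=1 S=72.5109 intr=14.0791 cont=14.0337 V=14.0791[EX]; j=2 S=83.5588 intr=3.0312 cont=5.2522 V=5.2522[hold]; j=3 S=96.2900 intr=0.0000 cont=0.8001 V=0.8001[hold]; j=4 S=110.9610 intr=0.0000 cont=0.0000 V=0.0000[hold]; j=5 S=127.8672 intr=0.0000 cont=0.0000 V=0.0000[hold]; j=6 S=147.3493 intr=0.0000 cont=0.0000 V=0.0000[hold]  S*(6)=72.5109
k=5: j=0 S=67.5474 intr=19.0426 cont=18.9971 V=19.0426[EX]; j=1 S=77.8391 intr=8.7509 cont=9.7843 V=9.7843[hold]; j=2 S=89.6988 intr=0.0000 cont=3.0869 V=3.0869[hold]; j=3 S=103.3655 intr=0.0000 cont=0.4110 V=0.4110[hold]; j=4 S=119.1145 intr=0.0000 cont=0.0000 V=0.0000[hold]; j=5 S=137.2630 intr=0.0000 cont=0.0000 V=0.0000[hold]  S*(5)=67.5474
k=4: j=0 S=72.5109 intr=14.0791 cont=14.5356 V=14.5356[hold]; j=1 S=83.5588 intr=3.0312 cont=6.5261 V=6.5261[hold]; j=2 S=96.2900 intr=0.0000 cont=1.7855 V=1.7855[hold]; j=3 S=110.9610 intr=0.0000 cont=0.2112 V=0.2112[hold]; j=4 S=127.8672 intr=0.0000 cont=0.0000 V=0.0000[hold]  S*(4)=-
k=3: j=0 S=77.8391 intr=8.7509 cont=10.6375 V=10.6375[hold]; j=1 S=89.6988 intr=0.0000 cont=4.2200 V=4.2200[hold]; j=2 S=103.3655 intr=0.0000 cont=1.0199 V=1.0199[hold]; j=3 S=119.1145 intr=0.0000 cont=0.1085 V=0.1085[hold]  S*(3)=-
k=2: j=0 S=83.5588 intr=3.0312 cont=7.5148 V=7.5148[hold]; j=1 S=96.2900 intr=0.0000 cont=2.6634 V=2.6634[hold]; j=2 S=110.9610 intr=0.0000 cont=0.5767 V=0.5767[hold]  S*(2)=-
k=1: j=0 S=89.6988 intr=0.0000 cont=5.1544 V=5.1544[hold]; j=1 S=103.3655 intr=0.0000 cont=1.6484 V=1.6484[hold]  S*(1)=-
k=0: j=0 S=96.2900 intr=0.0000 cont=3.4488 V=3.4488[hold]  S*(0)=-

price = 3.4488
boundary = - - - - - 67.5474 72.5109 77.8391
tree:
3.4488
5.1544 1.6484
7.5148 2.6634 0.5767
10.6375 4.2200 1.0199 0.1085
14.5356 6.5261 1.7855 0.2112 0.0000
19.0426 9.7843 3.0869 0.4110 0.0000 0.0000
23.6663 14.0791 5.2522 0.8001 0.0000 0.0000 0.0000
27.9735 19.0426 8.7509 1.5573 0.0000 0.0000 0.0000 0.0000
31.9859 23.6663 14.0791 3.0312 0.0000 0.0000 0.0000 0.0000 0.0000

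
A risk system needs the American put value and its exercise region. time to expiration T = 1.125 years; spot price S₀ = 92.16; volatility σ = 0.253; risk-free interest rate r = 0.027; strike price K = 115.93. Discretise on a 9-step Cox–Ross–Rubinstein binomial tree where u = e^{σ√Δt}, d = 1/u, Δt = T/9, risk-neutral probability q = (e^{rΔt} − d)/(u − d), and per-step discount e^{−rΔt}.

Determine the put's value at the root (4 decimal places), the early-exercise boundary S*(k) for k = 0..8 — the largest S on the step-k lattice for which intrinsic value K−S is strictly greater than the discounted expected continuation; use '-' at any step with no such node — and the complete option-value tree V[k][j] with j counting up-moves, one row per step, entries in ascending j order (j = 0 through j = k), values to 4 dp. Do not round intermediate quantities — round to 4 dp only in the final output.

price = 25.0987
boundary = - - 77.0634 84.2743 77.0634 84.2743 92.1600 84.2743 92.1600
tree:
25.0987
31.7027 18.5732
38.8666 24.6544 12.5333
45.4606 31.6557 17.7229 7.3563
51.4903 38.8666 24.1762 11.3000 3.4075
57.0041 45.4606 31.6557 16.7566 5.8439 0.9602
62.0461 51.4903 38.8666 23.7700 9.7592 1.9136 0.0000
66.6567 57.0041 45.4606 31.6557 15.6882 3.8136 0.0000 0.0000
70.8727 62.0461 51.4903 38.8666 23.7700 7.6002 0.0000 0.0000 0.0000
74.7281 66.6567 57.0041 45.4606 31.6557 15.1464 0.0000 0.0000 0.0000 0.0000

params: Δt=0.12500 u=1.09357 d=0.91443 q=0.49652 e^(-rΔt)=0.99663
t_9 payoffs: 74.7281 66.6567 57.0041 45.4606 31.6557 15.1464 0.0000 0.0000 0.0000 0.0000
t_8: node(8,0) S=45.0573 payoff=70.8727 vs cont=70.4821 → 70.8727 [stop]  node(8,1) S=53.8839 payoff=62.0461 vs cont=61.6555 → 62.0461 [stop]  node(8,2) S=64.4397 payoff=51.4903 vs cont=51.0997 → 51.4903 [stop]  node(8,3) S=77.0634 payoff=38.8666 vs cont=38.4760 → 38.8666 [stop]  node(8,4) S=92.1600 payoff=23.7700 vs cont=23.3794 → 23.7700 [stop]  node(8,5) S=110.2140 payoff=5.7160 vs cont=7.6002 → 7.6002 [wait]  node(8,6) S=131.8048 payoff=0.0000 vs cont=0.0000 → 0.0000 [wait]  node(8,7) S=157.6252 payoff=0.0000 vs cont=0.0000 → 0.0000 [wait]  node(8,8) S=188.5038 payoff=0.0000 vs cont=0.0000 → 0.0000 [wait]  ⇒ S*(8)=92.1600
t_7: node(7,0) S=49.2733 payoff=66.6567 vs cont=66.2661 → 66.6567 [stop]  node(7,1) S=58.9259 payoff=57.0041 vs cont=56.6135 → 57.0041 [stop]  node(7,2) S=70.4694 payoff=45.4606 vs cont=45.0700 → 45.4606 [stop]  node(7,3) S=84.2743 payoff=31.6557 vs cont=31.2651 → 31.6557 [stop]  node(7,4) S=100.7836 payoff=15.1464 vs cont=15.6882 → 15.6882 [wait]  node(7,5) S=120.5269 payoff=0.0000 vs cont=3.8136 → 3.8136 [wait]  node(7,6) S=144.1380 payoff=0.0000 vs cont=0.0000 → 0.0000 [wait]  node(7,7) S=172.3745 payoff=0.0000 vs cont=0.0000 → 0.0000 [wait]  ⇒ S*(7)=84.2743
t_6: node(6,0) S=53.8839 payoff=62.0461 vs cont=61.6555 → 62.0461 [stop]  node(6,1) S=64.4397 payoff=51.4903 vs cont=51.0997 → 51.4903 [stop]  node(6,2) S=77.0634 payoff=38.8666 vs cont=38.4760 → 38.8666 [stop]  node(6,3) S=92.1600 payoff=23.7700 vs cont=23.6475 → 23.7700 [stop]  node(6,4) S=110.2140 payoff=5.7160 vs cont=9.7592 → 9.7592 [wait]  node(6,5) S=131.8048 payoff=0.0000 vs cont=1.9136 → 1.9136 [wait]  node(6,6) S=157.6252 payoff=0.0000 vs cont=0.0000 → 0.0000 [wait]  ⇒ S*(6)=92.1600
t_5: node(5,0) S=58.9259 payoff=57.0041 vs cont=56.6135 → 57.0041 [stop]  node(5,1) S=70.4694 payoff=45.4606 vs cont=45.0700 → 45.4606 [stop]  node(5,2) S=84.2743 payoff=31.6557 vs cont=31.2651 → 31.6557 [stop]  node(5,3) S=100.7836 payoff=15.1464 vs cont=16.7566 → 16.7566 [wait]  node(5,4) S=120.5269 payoff=0.0000 vs cont=5.8439 → 5.8439 [wait]  node(5,5) S=144.1380 payoff=0.0000 vs cont=0.9602 → 0.9602 [wait]  ⇒ S*(5)=84.2743
t_4: node(4,0) S=64.4397 payoff=51.4903 vs cont=51.0997 → 51.4903 [stop]  node(4,1) S=77.0634 payoff=38.8666 vs cont=38.4760 → 38.8666 [stop]  node(4,2) S=92.1600 payoff=23.7700 vs cont=24.1762 → 24.1762 [wait]  node(4,3) S=110.2140 payoff=5.7160 vs cont=11.3000 → 11.3000 [wait]  node(4,4) S=131.8048 payoff=0.0000 vs cont=3.4075 → 3.4075 [wait]  ⇒ S*(4)=77.0634
t_3: node(3,0) S=70.4694 payoff=45.4606 vs cont=45.0700 → 45.4606 [stop]  node(3,1) S=84.2743 payoff=31.6557 vs cont=31.4661 → 31.6557 [stop]  node(3,2) S=100.7836 payoff=15.1464 vs cont=17.7229 → 17.7229 [wait]  node(3,3) S=120.5269 payoff=0.0000 vs cont=7.3563 → 7.3563 [wait]  ⇒ S*(3)=84.2743
t_2: node(2,0) S=77.0634 payoff=38.8666 vs cont=38.4760 → 38.8666 [stop]  node(2,1) S=92.1600 payoff=23.7700 vs cont=24.6544 → 24.6544 [wait]  node(2,2) S=110.2140 payoff=5.7160 vs cont=12.5333 → 12.5333 [wait]  ⇒ S*(2)=77.0634
t_1: node(1,0) S=84.2743 payoff=31.6557 vs cont=31.7027 → 31.7027 [wait]  node(1,1) S=100.7836 payoff=15.1464 vs cont=18.5732 → 18.5732 [wait]  ⇒ S*(1)=-
t_0: node(0,0) S=92.1600 payoff=23.7700 vs cont=25.0987 → 25.0987 [wait]  ⇒ S*(0)=-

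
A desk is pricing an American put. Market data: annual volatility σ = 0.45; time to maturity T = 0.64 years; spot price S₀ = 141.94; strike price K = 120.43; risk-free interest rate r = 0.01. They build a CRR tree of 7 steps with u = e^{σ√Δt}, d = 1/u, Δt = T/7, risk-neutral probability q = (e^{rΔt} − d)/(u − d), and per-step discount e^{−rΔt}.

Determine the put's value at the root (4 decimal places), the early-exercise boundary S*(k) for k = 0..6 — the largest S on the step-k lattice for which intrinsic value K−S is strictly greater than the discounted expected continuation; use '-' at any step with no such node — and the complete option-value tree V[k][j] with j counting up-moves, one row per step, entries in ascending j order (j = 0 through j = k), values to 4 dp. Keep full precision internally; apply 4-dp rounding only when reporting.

Δt=0.09143  u=1.14576  d=0.87278  q=0.46939  discount=0.99909
step 7 (expiry): payoffs max(K−S,0) = 65.6714 48.5449 26.0619 0.0000 0.0000 0.0000 0.0000 0.0000
step 6: (k=6,j=0): S=62.7401, (K−S)⁺=57.6899, hold=57.5798 ⇒ V=57.6899 exercise | (k=6,j=1): S=82.3629, (K−S)⁺=38.0671, hold=37.9570 ⇒ V=38.0671 exercise | (k=6,j=2): S=108.1231, (K−S)⁺=12.3069, hold=13.8162 ⇒ V=13.8162 continue | (k=6,j=3): S=141.9400, (K−S)⁺=0.0000, hold=0.0000 ⇒ V=0.0000 continue | (k=6,j=4): S=186.3336, (K−S)⁺=0.0000, hold=0.0000 ⇒ V=0.0000 continue | (k=6,j=5): S=244.6120, (K−S)⁺=0.0000, hold=0.0000 ⇒ V=0.0000 continue | (k=6,j=6): S=321.1177, (K−S)⁺=0.0000, hold=0.0000 ⇒ V=0.0000 continue  boundary S*=82.3629
step 5: (k=5,j=0): S=71.8851, (K−S)⁺=48.5449, hold=48.4349 ⇒ V=48.5449 exercise | (k=5,j=1): S=94.3681, (K−S)⁺=26.0619, hold=26.6596 ⇒ V=26.6596 continue | (k=5,j=2): S=123.8830, (K−S)⁺=0.0000, hold=7.3243 ⇒ V=7.3243 continue | (k=5,j=3): S=162.6290, (K−S)⁺=0.0000, hold=0.0000 ⇒ V=0.0000 continue | (k=5,j=4): S=213.4934, (K−S)⁺=0.0000, hold=0.0000 ⇒ V=0.0000 continue | (k=5,j=5): S=280.2664, (K−S)⁺=0.0000, hold=0.0000 ⇒ V=0.0000 continue  boundary S*=71.8851
step 4: (k=4,j=0): S=82.3629, (K−S)⁺=38.0671, hold=38.2373 ⇒ V=38.2373 continue | (k=4,j=1): S=108.1231, (K−S)⁺=12.3069, hold=17.5678 ⇒ V=17.5678 continue | (k=4,j=2): S=141.9400, (K−S)⁺=0.0000, hold=3.8828 ⇒ V=3.8828 continue | (k=4,j=3): S=186.3336, (K−S)⁺=0.0000, hold=0.0000 ⇒ V=0.0000 continue | (k=4,j=4): S=244.6120, (K−S)⁺=0.0000, hold=0.0000 ⇒ V=0.0000 continue  boundary S*=-
step 3: (k=3,j=0): S=94.3681, (K−S)⁺=26.0619, hold=28.5093 ⇒ V=28.5093 continue | (k=3,j=1): S=123.8830, (K−S)⁺=0.0000, hold=11.1341 ⇒ V=11.1341 continue | (k=3,j=2): S=162.6290, (K−S)⁺=0.0000, hold=2.0584 ⇒ V=2.0584 continue | (k=3,j=3): S=213.4934, (K−S)⁺=0.0000, hold=0.0000 ⇒ V=0.0000 continue  boundary S*=-
step 2: (k=2,j=0): S=108.1231, (K−S)⁺=12.3069, hold=20.3350 ⇒ V=20.3350 continue | (k=2,j=1): S=141.9400, (K−S)⁺=0.0000, hold=6.8678 ⇒ V=6.8678 continue | (k=2,j=2): S=186.3336, (K−S)⁺=0.0000, hold=1.0912 ⇒ V=1.0912 continue  boundary S*=-
step 1: (k=1,j=0): S=123.8830, (K−S)⁺=0.0000, hold=14.0009 ⇒ V=14.0009 continue | (k=1,j=1): S=162.6290, (K−S)⁺=0.0000, hold=4.1526 ⇒ V=4.1526 continue  boundary S*=-
step 0: (k=0,j=0): S=141.9400, (K−S)⁺=0.0000, hold=9.3696 ⇒ V=9.3696 continue  boundary S*=-

price = 9.3696
boundary = - - - - - 71.8851 82.3629
tree:
9.3696
14.0009 4.1526
20.3350 6.8678 1.0912
28.5093 11.1341 2.0584 0.0000
38.2373 17.5678 3.8828 0.0000 0.0000
48.5449 26.6596 7.3243 0.0000 0.0000 0.0000
57.6899 38.0671 13.8162 0.0000 0.0000 0.0000 0.0000
65.6714 48.5449 26.0619 0.0000 0.0000 0.0000 0.0000 0.0000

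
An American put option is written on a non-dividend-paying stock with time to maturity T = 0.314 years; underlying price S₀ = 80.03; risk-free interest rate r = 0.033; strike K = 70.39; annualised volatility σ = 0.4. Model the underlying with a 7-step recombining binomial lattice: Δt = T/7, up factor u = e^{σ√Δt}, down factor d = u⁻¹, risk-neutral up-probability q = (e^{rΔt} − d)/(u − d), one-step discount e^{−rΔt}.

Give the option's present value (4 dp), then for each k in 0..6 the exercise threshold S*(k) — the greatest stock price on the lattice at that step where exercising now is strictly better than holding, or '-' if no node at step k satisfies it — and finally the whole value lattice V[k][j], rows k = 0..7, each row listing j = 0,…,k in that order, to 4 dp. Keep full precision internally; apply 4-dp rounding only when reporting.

Δt=0.04486  u=1.08841  d=0.91877  q=0.48757  discount=0.99852
step 7 (expiry): payoffs max(K−S,0) = 26.1612 17.9950 8.3209 0.0000 0.0000 0.0000 0.0000 0.0000
step 6: (k=6,j=0): S=48.1390, (K−S)⁺=22.2510, hold=22.1468 ⇒ V=22.2510 exercise | (k=6,j=1): S=57.0273, (K−S)⁺=13.3627, hold=13.2586 ⇒ V=13.3627 exercise | (k=6,j=2): S=67.5566, (K−S)⁺=2.8334, hold=4.2576 ⇒ V=4.2576 continue | (k=6,j=3): S=80.0300, (K−S)⁺=0.0000, hold=0.0000 ⇒ V=0.0000 continue | (k=6,j=4): S=94.8065, (K−S)⁺=0.0000, hold=0.0000 ⇒ V=0.0000 continue | (k=6,j=5): S=112.3112, (K−S)⁺=0.0000, hold=0.0000 ⇒ V=0.0000 continue | (k=6,j=6): S=133.0480, (K−S)⁺=0.0000, hold=0.0000 ⇒ V=0.0000 continue  boundary S*=57.0273
step 5: (k=5,j=0): S=52.3950, (K−S)⁺=17.9950, hold=17.8909 ⇒ V=17.9950 exercise | (k=5,j=1): S=62.0691, (K−S)⁺=8.3209, hold=8.9102 ⇒ V=8.9102 continue | (k=5,j=2): S=73.5293, (K−S)⁺=0.0000, hold=2.1785 ⇒ V=2.1785 continue | (k=5,j=3): S=87.1055, (K−S)⁺=0.0000, hold=0.0000 ⇒ V=0.0000 continue | (k=5,j=4): S=103.1883, (K−S)⁺=0.0000, hold=0.0000 ⇒ V=0.0000 continue | (k=5,j=5): S=122.2407, (K−S)⁺=0.0000, hold=0.0000 ⇒ V=0.0000 continue  boundary S*=52.3950
step 4: (k=4,j=0): S=57.0273, (K−S)⁺=13.3627, hold=13.5455 ⇒ V=13.5455 continue | (k=4,j=1): S=67.5566, (K−S)⁺=2.8334, hold=5.6197 ⇒ V=5.6197 continue | (k=4,j=2): S=80.0300, (K−S)⁺=0.0000, hold=1.1147 ⇒ V=1.1147 continue | (k=4,j=3): S=94.8065, (K−S)⁺=0.0000, hold=0.0000 ⇒ V=0.0000 continue | (k=4,j=4): S=112.3112, (K−S)⁺=0.0000, hold=0.0000 ⇒ V=0.0000 continue  boundary S*=-
step 3: (k=3,j=0): S=62.0691, (K−S)⁺=8.3209, hold=9.6668 ⇒ V=9.6668 continue | (k=3,j=1): S=73.5293, (K−S)⁺=0.0000, hold=3.4182 ⇒ V=3.4182 continue | (k=3,j=2): S=87.1055, (K−S)⁺=0.0000, hold=0.5704 ⇒ V=0.5704 continue | (k=3,j=3): S=103.1883, (K−S)⁺=0.0000, hold=0.0000 ⇒ V=0.0000 continue  boundary S*=-
step 2: (k=2,j=0): S=67.5566, (K−S)⁺=2.8334, hold=6.6104 ⇒ V=6.6104 continue | (k=2,j=1): S=80.0300, (K−S)⁺=0.0000, hold=2.0267 ⇒ V=2.0267 continue | (k=2,j=2): S=94.8065, (K−S)⁺=0.0000, hold=0.2918 ⇒ V=0.2918 continue  boundary S*=-
step 1: (k=1,j=0): S=73.5293, (K−S)⁺=0.0000, hold=4.3691 ⇒ V=4.3691 continue | (k=1,j=1): S=87.1055, (K−S)⁺=0.0000, hold=1.1791 ⇒ V=1.1791 continue  boundary S*=-
step 0: (k=0,j=0): S=80.0300, (K−S)⁺=0.0000, hold=2.8096 ⇒ V=2.8096 continue  boundary S*=-

price = 2.8096
boundary = - - - - - 52.3950 57.0273
tree:
2.8096
4.3691 1.1791
6.6104 2.0267 0.2918
9.6668 3.4182 0.5704 0.0000
13.5455 5.6197 1.1147 0.0000 0.0000
17.9950 8.9102 2.1785 0.0000 0.0000 0.0000
22.2510 13.3627 4.2576 0.0000 0.0000 0.0000 0.0000
26.1612 17.9950 8.3209 0.0000 0.0000 0.0000 0.0000 0.0000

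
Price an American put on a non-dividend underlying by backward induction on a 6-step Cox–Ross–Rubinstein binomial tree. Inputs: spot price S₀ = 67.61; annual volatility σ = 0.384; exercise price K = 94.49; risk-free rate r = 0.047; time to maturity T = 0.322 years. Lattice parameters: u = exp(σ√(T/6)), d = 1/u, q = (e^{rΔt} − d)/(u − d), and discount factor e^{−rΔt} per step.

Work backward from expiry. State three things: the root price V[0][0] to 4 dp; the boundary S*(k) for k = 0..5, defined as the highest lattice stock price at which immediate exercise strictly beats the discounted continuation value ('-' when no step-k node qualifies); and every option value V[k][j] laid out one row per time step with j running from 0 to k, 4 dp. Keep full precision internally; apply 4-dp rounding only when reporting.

Δt=0.05367, u=1.09303, d=0.91488, q=0.49195, disc=e^(-rΔt)=0.99748
k=6 terminal: V=max(K-S,0) → 54.8432 47.1230 37.8995 26.8800 13.7147 0.0000 0.0000
k=5: j=0 S=43.3353 intr=51.1547 cont=50.9167 V=51.1547[EX]; j=1 S=51.7737 intr=42.7163 cont=42.4782 V=42.7163[EX]; j=2 S=61.8553 intr=32.6347 cont=32.3966 V=32.6347[EX]; j=3 S=73.9001 intr=20.5899 cont=20.3519 V=20.5899[EX]; j=4 S=88.2902 intr=6.1998 cont=6.9502 V=6.9502[hold]; j=5 S=105.4824 intr=0.0000 cont=0.0000 V=0.0000[hold]  S*(5)=73.9001
k=4: j=0 S=47.3670 intr=47.1230 cont=46.8850 V=47.1230[EX]; j=1 S=56.5905 intr=37.8995 cont=37.6615 V=37.8995[EX]; j=2 S=67.6100 intr=26.8800 cont=26.6420 V=26.8800[EX]; j=3 S=80.7753 intr=13.7147 cont=13.8449 V=13.8449[hold]; j=4 S=96.5042 intr=0.0000 cont=3.5221 V=3.5221[hold]  S*(4)=67.6100
k=3: j=0 S=51.7737 intr=42.7163 cont=42.4782 V=42.7163[EX]; j=1 S=61.8553 intr=32.6347 cont=32.3966 V=32.6347[EX]; j=2 S=73.9001 intr=20.5899 cont=20.4158 V=20.5899[EX]; j=3 S=88.2902 intr=6.1998 cont=8.7445 V=8.7445[hold]  S*(3)=73.9001
k=2: j=0 S=56.5905 intr=37.8995 cont=37.6615 V=37.8995[EX]; j=1 S=67.6100 intr=26.8800 cont=26.6420 V=26.8800[EX]; j=2 S=80.7753 intr=13.7147 cont=14.7254 V=14.7254[hold]  S*(2)=67.6100
k=1: j=0 S=61.8553 intr=32.6347 cont=32.3966 V=32.6347[EX]; j=1 S=73.9001 intr=20.5899 cont=20.8479 V=20.8479[hold]  S*(1)=61.8553
k=0: j=0 S=67.6100 intr=26.8800 cont=26.7685 V=26.8800[EX]  S*(0)=67.6100

price = 26.8800
boundary = 67.6100 61.8553 67.6100 73.9001 67.6100 73.9001
tree:
26.8800
32.6347 20.8479
37.8995 26.8800 14.7254
42.7163 32.6347 20.5899 8.7445
47.1230 37.8995 26.8800 13.8449 3.5221
51.1547 42.7163 32.6347 20.5899 6.9502 0.0000
54.8432 47.1230 37.8995 26.8800 13.7147 0.0000 0.0000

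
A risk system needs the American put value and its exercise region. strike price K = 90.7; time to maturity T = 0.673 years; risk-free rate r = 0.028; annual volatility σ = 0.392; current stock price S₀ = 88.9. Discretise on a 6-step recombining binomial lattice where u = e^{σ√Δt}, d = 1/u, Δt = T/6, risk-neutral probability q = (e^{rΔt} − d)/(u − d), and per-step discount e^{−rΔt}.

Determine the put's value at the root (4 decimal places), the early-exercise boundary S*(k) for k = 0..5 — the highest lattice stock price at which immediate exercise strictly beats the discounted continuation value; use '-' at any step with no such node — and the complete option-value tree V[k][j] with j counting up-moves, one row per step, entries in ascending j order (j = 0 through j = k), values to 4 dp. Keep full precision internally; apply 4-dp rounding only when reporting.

price = 11.4959
boundary = - - - 59.9586 68.3704 77.9624
tree:
11.4959
16.5990 6.0247
23.1094 9.6316 2.1437
30.7414 14.9656 3.8972 0.2519
38.1183 22.3296 7.0597 0.4852 0.0000
44.5876 30.7414 12.7376 0.9346 0.0000 0.0000
50.2609 38.1183 22.3296 1.8000 0.0000 0.0000 0.0000

params: Δt=0.11217 u=1.14029 d=0.87697 q=0.47917 e^(-rΔt)=0.99686
t_6 payoffs: 50.2609 38.1183 22.3296 1.8000 0.0000 0.0000 0.0000
t_5: node(5,0) S=46.1124 payoff=44.5876 vs cont=44.3031 → 44.5876 [stop]  node(5,1) S=59.9586 payoff=30.7414 vs cont=30.4570 → 30.7414 [stop]  node(5,2) S=77.9624 payoff=12.7376 vs cont=12.4532 → 12.7376 [stop]  node(5,3) S=101.3721 payoff=0.0000 vs cont=0.9346 → 0.9346 [wait]  node(5,4) S=131.8111 payoff=0.0000 vs cont=0.0000 → 0.0000 [wait]  node(5,5) S=171.3900 payoff=0.0000 vs cont=0.0000 → 0.0000 [wait]  ⇒ S*(5)=77.9624
t_4: node(4,0) S=52.5817 payoff=38.1183 vs cont=37.8339 → 38.1183 [stop]  node(4,1) S=68.3704 payoff=22.3296 vs cont=22.0452 → 22.3296 [stop]  node(4,2) S=88.9000 payoff=1.8000 vs cont=7.0597 → 7.0597 [wait]  node(4,3) S=115.5940 payoff=0.0000 vs cont=0.4852 → 0.4852 [wait]  node(4,4) S=150.3034 payoff=0.0000 vs cont=0.0000 → 0.0000 [wait]  ⇒ S*(4)=68.3704
t_3: node(3,0) S=59.9586 payoff=30.7414 vs cont=30.4570 → 30.7414 [stop]  node(3,1) S=77.9624 payoff=12.7376 vs cont=14.9656 → 14.9656 [wait]  node(3,2) S=101.3721 payoff=0.0000 vs cont=3.8972 → 3.8972 [wait]  node(3,3) S=131.8111 payoff=0.0000 vs cont=0.2519 → 0.2519 [wait]  ⇒ S*(3)=59.9586
t_2: node(2,0) S=68.3704 payoff=22.3296 vs cont=23.1094 → 23.1094 [wait]  node(2,1) S=88.9000 payoff=1.8000 vs cont=9.6316 → 9.6316 [wait]  node(2,2) S=115.5940 payoff=0.0000 vs cont=2.1437 → 2.1437 [wait]  ⇒ S*(2)=-
t_1: node(1,0) S=77.9624 payoff=12.7376 vs cont=16.5990 → 16.5990 [wait]  node(1,1) S=101.3721 payoff=0.0000 vs cont=6.0247 → 6.0247 [wait]  ⇒ S*(1)=-
t_0: node(0,0) S=88.9000 payoff=1.8000 vs cont=11.4959 → 11.4959 [wait]  ⇒ S*(0)=-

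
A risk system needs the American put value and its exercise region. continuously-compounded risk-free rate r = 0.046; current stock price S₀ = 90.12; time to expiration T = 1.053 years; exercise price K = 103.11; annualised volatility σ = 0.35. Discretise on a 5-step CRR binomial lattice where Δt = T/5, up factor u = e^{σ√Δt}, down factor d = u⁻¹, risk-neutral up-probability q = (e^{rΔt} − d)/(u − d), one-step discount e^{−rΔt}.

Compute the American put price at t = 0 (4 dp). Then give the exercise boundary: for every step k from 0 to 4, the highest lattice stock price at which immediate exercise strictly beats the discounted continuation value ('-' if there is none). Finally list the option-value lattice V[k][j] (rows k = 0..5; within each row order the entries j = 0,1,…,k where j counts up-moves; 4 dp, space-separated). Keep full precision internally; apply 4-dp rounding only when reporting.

Δt=0.21060, u=1.17424, d=0.85162, q=0.49011, disc=e^(-rΔt)=0.99036
k=5 terminal: V=max(K-S,0) → 62.7416 47.4487 26.3623 0.0000 0.0000 0.0000
k=4: j=0 S=47.4021 intr=55.7079 cont=54.7139 V=55.7079[EX]; j=1 S=65.3596 intr=37.7504 cont=36.7564 V=37.7504[EX]; j=2 S=90.1200 intr=12.9900 cont=13.3124 V=13.3124[hold]; j=3 S=124.2605 intr=0.0000 cont=0.0000 V=0.0000[hold]; j=4 S=171.3346 intr=0.0000 cont=0.0000 V=0.0000[hold]  S*(4)=65.3596
k=3: j=0 S=55.6613 intr=47.4487 cont=46.4547 V=47.4487[EX]; j=1 S=76.7477 intr=26.3623 cont=25.5248 V=26.3623[EX]; j=2 S=105.8223 intr=0.0000 cont=6.7225 V=6.7225[hold]; j=3 S=145.9114 intr=0.0000 cont=0.0000 V=0.0000[hold]  S*(3)=76.7477
k=2: j=0 S=65.3596 intr=37.7504 cont=36.7564 V=37.7504[EX]; j=1 S=90.1200 intr=12.9900 cont=16.5754 V=16.5754[hold]; j=2 S=124.2605 intr=0.0000 cont=3.3947 V=3.3947[hold]  S*(2)=65.3596
k=1: j=0 S=76.7477 intr=26.3623 cont=27.1085 V=27.1085[hold]; j=1 S=105.8223 intr=0.0000 cont=10.0180 V=10.0180[hold]  S*(1)=-
k=0: j=0 S=90.1200 intr=12.9900 cont=18.5518 V=18.5518[hold]  S*(0)=-

price = 18.5518
boundary = - - 65.3596 76.7477 65.3596
tree:
18.5518
27.1085 10.0180
37.7504 16.5754 3.3947
47.4487 26.3623 6.7225 0.0000
55.7079 37.7504 13.3124 0.0000 0.0000
62.7416 47.4487 26.3623 0.0000 0.0000 0.0000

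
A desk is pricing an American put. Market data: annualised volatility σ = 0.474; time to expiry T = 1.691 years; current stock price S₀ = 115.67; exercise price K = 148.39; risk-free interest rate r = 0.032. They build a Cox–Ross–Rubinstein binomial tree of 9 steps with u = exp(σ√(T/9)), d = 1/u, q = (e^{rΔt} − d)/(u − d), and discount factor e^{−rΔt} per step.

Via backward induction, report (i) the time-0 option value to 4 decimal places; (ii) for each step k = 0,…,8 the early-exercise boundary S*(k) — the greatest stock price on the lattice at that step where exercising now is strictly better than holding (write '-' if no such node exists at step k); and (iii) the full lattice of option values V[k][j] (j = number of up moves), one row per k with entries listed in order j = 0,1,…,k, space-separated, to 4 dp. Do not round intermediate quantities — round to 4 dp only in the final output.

price = 46.5738
boundary = - - - 62.4495 76.6937 62.4495 76.6937 94.1868 115.6700
tree:
46.5738
58.8355 32.9805
72.2036 44.1207 20.5091
85.9405 57.2356 29.5076 10.3556
97.5391 71.6963 41.2348 16.3113 3.5936
106.9835 85.9405 55.5926 25.1447 6.2943 0.5129
114.6739 97.5391 71.6963 37.6677 10.9700 0.9616 0.0000
120.9359 106.9835 85.9405 54.2032 19.0096 1.8029 0.0000 0.0000
126.0349 114.6739 97.5391 71.6963 32.7200 3.3800 0.0000 0.0000 0.0000
130.1869 120.9359 106.9835 85.9405 54.2032 6.3367 0.0000 0.0000 0.0000 0.0000

Δt=0.18789, u=1.22809, d=0.81427, q=0.46339, disc=e^(-rΔt)=0.99401
k=9 terminal: V=max(K-S,0) → 130.1869 120.9359 106.9835 85.9405 54.2032 6.3367 0.0000 0.0000 0.0000 0.0000
k=8: j=0 S=22.3551 intr=126.0349 cont=125.1454 V=126.0349[EX]; j=1 S=33.7161 intr=114.6739 cont=113.7843 V=114.6739[EX]; j=2 S=50.8509 intr=97.5391 cont=96.6496 V=97.5391[EX]; j=3 S=76.6937 intr=71.6963 cont=70.8068 V=71.6963[EX]; j=4 S=115.6700 intr=32.7200 cont=31.8305 V=32.7200[EX]; j=5 S=174.4543 intr=0.0000 cont=3.3800 V=3.3800[hold]; j=6 S=263.1132 intr=0.0000 cont=0.0000 V=0.0000[hold]; j=7 S=396.8292 intr=0.0000 cont=0.0000 V=0.0000[hold]; j=8 S=598.5005 intr=0.0000 cont=0.0000 V=0.0000[hold]  S*(8)=115.6700
k=7: j=0 S=27.4541 intr=120.9359 cont=120.0464 V=120.9359[EX]; j=1 S=41.4065 intr=106.9835 cont=106.0940 V=106.9835[EX]; j=2 S=62.4495 intr=85.9405 cont=85.0509 V=85.9405[EX]; j=3 S=94.1868 intr=54.2032 cont=53.3136 V=54.2032[EX]; j=4 S=142.0533 intr=6.3367 cont=19.0096 V=19.0096[hold]; j=5 S=214.2457 intr=0.0000 cont=1.8029 V=1.8029[hold]; j=6 S=323.1269 intr=0.0000 cont=0.0000 V=0.0000[hold]; j=7 S=487.3422 intr=0.0000 cont=0.0000 V=0.0000[hold]  S*(7)=94.1868
k=6: j=0 S=33.7161 intr=114.6739 cont=113.7843 V=114.6739[EX]; j=1 S=50.8509 intr=97.5391 cont=96.6496 V=97.5391[EX]; j=2 S=76.6937 intr=71.6963 cont=70.8068 V=71.6963[EX]; j=3 S=115.6700 intr=32.7200 cont=37.6677 V=37.6677[hold]; j=4 S=174.4543 intr=0.0000 cont=10.9700 V=10.9700[hold]; j=5 S=263.1132 intr=0.0000 cont=0.9616 V=0.9616[hold]; j=6 S=396.8292 intr=0.0000 cont=0.0000 V=0.0000[hold]  S*(6)=76.6937
k=5: j=0 S=41.4065 intr=106.9835 cont=106.0940 V=106.9835[EX]; j=1 S=62.4495 intr=85.9405 cont=85.0509 V=85.9405[EX]; j=2 S=94.1868 intr=54.2032 cont=55.5926 V=55.5926[hold]; j=3 S=142.0533 intr=6.3367 cont=25.1447 V=25.1447[hold]; j=4 S=214.2457 intr=0.0000 cont=6.2943 V=6.2943[hold]; j=5 S=323.1269 intr=0.0000 cont=0.5129 V=0.5129[hold]  S*(5)=62.4495
k=4: j=0 S=50.8509 intr=97.5391 cont=96.6496 V=97.5391[EX]; j=1 S=76.6937 intr=71.6963 cont=71.4468 V=71.6963[EX]; j=2 S=115.6700 intr=32.7200 cont=41.2348 V=41.2348[hold]; j=3 S=174.4543 intr=0.0000 cont=16.3113 V=16.3113[hold]; j=4 S=263.1132 intr=0.0000 cont=3.5936 V=3.5936[hold]  S*(4)=76.6937
k=3: j=0 S=62.4495 intr=85.9405 cont=85.0509 V=85.9405[EX]; j=1 S=94.1868 intr=54.2032 cont=57.2356 V=57.2356[hold]; j=2 S=142.0533 intr=6.3367 cont=29.5076 V=29.5076[hold]; j=3 S=214.2457 intr=0.0000 cont=10.3556 V=10.3556[hold]  S*(3)=62.4495
k=2: j=0 S=76.6937 intr=71.6963 cont=72.2036 V=72.2036[hold]; j=1 S=115.6700 intr=32.7200 cont=44.1207 V=44.1207[hold]; j=2 S=174.4543 intr=0.0000 cont=20.5091 V=20.5091[hold]  S*(2)=-
k=1: j=0 S=94.1868 intr=54.2032 cont=58.8355 V=58.8355[hold]; j=1 S=142.0533 intr=6.3367 cont=32.9805 V=32.9805[hold]  S*(1)=-
k=0: j=0 S=115.6700 intr=32.7200 cont=46.5738 V=46.5738[hold]  S*(0)=-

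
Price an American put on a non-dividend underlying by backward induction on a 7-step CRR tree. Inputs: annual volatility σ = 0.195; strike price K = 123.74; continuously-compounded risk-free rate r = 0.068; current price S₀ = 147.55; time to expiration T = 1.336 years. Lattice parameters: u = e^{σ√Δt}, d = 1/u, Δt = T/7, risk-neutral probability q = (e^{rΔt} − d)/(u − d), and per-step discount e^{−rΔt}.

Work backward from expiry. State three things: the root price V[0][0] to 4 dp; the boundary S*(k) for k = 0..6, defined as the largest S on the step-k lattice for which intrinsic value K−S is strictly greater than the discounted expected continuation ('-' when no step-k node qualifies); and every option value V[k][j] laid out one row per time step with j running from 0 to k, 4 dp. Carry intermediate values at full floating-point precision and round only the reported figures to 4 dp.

params: Δt=0.19086 u=1.08892 d=0.91834 q=0.55529 e^(-rΔt)=0.98711
t_7 payoffs: 42.4651 27.3679 9.4662 0.0000 0.0000 0.0000 0.0000 0.0000
t_6: node(6,0) S=88.5022 payoff=35.2378 vs cont=33.6423 → 35.2378 [stop]  node(6,1) S=104.9419 payoff=18.7981 vs cont=17.2025 → 18.7981 [stop]  node(6,2) S=124.4354 payoff=0.0000 vs cont=4.1554 → 4.1554 [wait]  node(6,3) S=147.5500 payoff=0.0000 vs cont=0.0000 → 0.0000 [wait]  node(6,4) S=174.9582 payoff=0.0000 vs cont=0.0000 → 0.0000 [wait]  node(6,5) S=207.4577 payoff=0.0000 vs cont=0.0000 → 0.0000 [wait]  node(6,6) S=245.9940 payoff=0.0000 vs cont=0.0000 → 0.0000 [wait]  ⇒ S*(6)=104.9419
t_5: node(5,0) S=96.3721 payoff=27.3679 vs cont=25.7723 → 27.3679 [stop]  node(5,1) S=114.2738 payoff=9.4662 vs cont=10.5296 → 10.5296 [wait]  node(5,2) S=135.5007 payoff=0.0000 vs cont=1.8241 → 1.8241 [wait]  node(5,3) S=160.6707 payoff=0.0000 vs cont=0.0000 → 0.0000 [wait]  node(5,4) S=190.5162 payoff=0.0000 vs cont=0.0000 → 0.0000 [wait]  node(5,5) S=225.9056 payoff=0.0000 vs cont=0.0000 → 0.0000 [wait]  ⇒ S*(5)=96.3721
t_4: node(4,0) S=104.9419 payoff=18.7981 vs cont=17.7854 → 18.7981 [stop]  node(4,1) S=124.4354 payoff=0.0000 vs cont=5.6221 → 5.6221 [wait]  node(4,2) S=147.5500 payoff=0.0000 vs cont=0.8007 → 0.8007 [wait]  node(4,3) S=174.9582 payoff=0.0000 vs cont=0.0000 → 0.0000 [wait]  node(4,4) S=207.4577 payoff=0.0000 vs cont=0.0000 → 0.0000 [wait]  ⇒ S*(4)=104.9419
t_3: node(3,0) S=114.2738 payoff=9.4662 vs cont=11.3335 → 11.3335 [wait]  node(3,1) S=135.5007 payoff=0.0000 vs cont=2.9069 → 2.9069 [wait]  node(3,2) S=160.6707 payoff=0.0000 vs cont=0.3515 → 0.3515 [wait]  node(3,3) S=190.5162 payoff=0.0000 vs cont=0.0000 → 0.0000 [wait]  ⇒ S*(3)=-
t_2: node(2,0) S=124.4354 payoff=0.0000 vs cont=6.5685 → 6.5685 [wait]  node(2,1) S=147.5500 payoff=0.0000 vs cont=1.4687 → 1.4687 [wait]  node(2,2) S=174.9582 payoff=0.0000 vs cont=0.1543 → 0.1543 [wait]  ⇒ S*(2)=-
t_1: node(1,0) S=135.5007 payoff=0.0000 vs cont=3.6884 → 3.6884 [wait]  node(1,1) S=160.6707 payoff=0.0000 vs cont=0.7293 → 0.7293 [wait]  ⇒ S*(1)=-
t_0: node(0,0) S=147.5500 payoff=0.0000 vs cont=2.0189 → 2.0189 [wait]  ⇒ S*(0)=-

price = 2.0189
boundary = - - - - 104.9419 96.3721 104.9419
tree:
2.0189
3.6884 0.7293
6.5685 1.4687 0.1543
11.3335 2.9069 0.3515 0.0000
18.7981 5.6221 0.8007 0.0000 0.0000
27.3679 10.5296 1.8241 0.0000 0.0000 0.0000
35.2378 18.7981 4.1554 0.0000 0.0000 0.0000 0.0000
42.4651 27.3679 9.4662 0.0000 0.0000 0.0000 0.0000 0.0000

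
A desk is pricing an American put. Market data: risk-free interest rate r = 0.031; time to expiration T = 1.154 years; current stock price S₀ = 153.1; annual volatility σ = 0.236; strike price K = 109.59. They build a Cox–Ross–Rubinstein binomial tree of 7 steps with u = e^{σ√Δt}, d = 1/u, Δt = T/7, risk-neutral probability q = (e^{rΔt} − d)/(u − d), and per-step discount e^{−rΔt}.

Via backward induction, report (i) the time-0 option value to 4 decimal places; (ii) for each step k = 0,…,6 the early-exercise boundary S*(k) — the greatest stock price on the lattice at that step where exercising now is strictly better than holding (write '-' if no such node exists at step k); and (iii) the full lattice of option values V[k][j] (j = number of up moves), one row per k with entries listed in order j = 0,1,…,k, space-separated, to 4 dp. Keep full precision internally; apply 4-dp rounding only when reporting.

price = 0.9933
boundary = - - - - - - 86.1559
tree:
0.9933
1.7889 0.2165
3.1736 0.4376 0.0000
5.5206 0.8847 0.0000 0.0000
9.3513 1.7882 0.0000 0.0000 0.0000
15.2479 3.6147 0.0000 0.0000 0.0000 0.0000
23.4341 7.3068 0.0000 0.0000 0.0000 0.0000 0.0000
31.3065 14.7700 0.0000 0.0000 0.0000 0.0000 0.0000 0.0000

Δt=0.16486  u=1.10056  d=0.90863  q=0.50276  discount=0.99490
step 7 (expiry): payoffs max(K−S,0) = 31.3065 14.7700 0.0000 0.0000 0.0000 0.0000 0.0000 0.0000
step 6: (k=6,j=0): S=86.1559, (K−S)⁺=23.4341, hold=22.8755 ⇒ V=23.4341 exercise | (k=6,j=1): S=104.3554, (K−S)⁺=5.2346, hold=7.3068 ⇒ V=7.3068 continue | (k=6,j=2): S=126.3994, (K−S)⁺=0.0000, hold=0.0000 ⇒ V=0.0000 continue | (k=6,j=3): S=153.1000, (K−S)⁺=0.0000, hold=0.0000 ⇒ V=0.0000 continue | (k=6,j=4): S=185.4408, (K−S)⁺=0.0000, hold=0.0000 ⇒ V=0.0000 continue | (k=6,j=5): S=224.6132, (K−S)⁺=0.0000, hold=0.0000 ⇒ V=0.0000 continue | (k=6,j=6): S=272.0604, (K−S)⁺=0.0000, hold=0.0000 ⇒ V=0.0000 continue  boundary S*=86.1559
step 5: (k=5,j=0): S=94.8200, (K−S)⁺=14.7700, hold=15.2479 ⇒ V=15.2479 continue | (k=5,j=1): S=114.8498, (K−S)⁺=0.0000, hold=3.6147 ⇒ V=3.6147 continue | (k=5,j=2): S=139.1106, (K−S)⁺=0.0000, hold=0.0000 ⇒ V=0.0000 continue | (k=5,j=3): S=168.4962, (K−S)⁺=0.0000, hold=0.0000 ⇒ V=0.0000 continue | (k=5,j=4): S=204.0893, (K−S)⁺=0.0000, hold=0.0000 ⇒ V=0.0000 continue | (k=5,j=5): S=247.2011, (K−S)⁺=0.0000, hold=0.0000 ⇒ V=0.0000 continue  boundary S*=-
step 4: (k=4,j=0): S=104.3554, (K−S)⁺=5.2346, hold=9.3513 ⇒ V=9.3513 continue | (k=4,j=1): S=126.3994, (K−S)⁺=0.0000, hold=1.7882 ⇒ V=1.7882 continue | (k=4,j=2): S=153.1000, (K−S)⁺=0.0000, hold=0.0000 ⇒ V=0.0000 continue | (k=4,j=3): S=185.4408, (K−S)⁺=0.0000, hold=0.0000 ⇒ V=0.0000 continue | (k=4,j=4): S=224.6132, (K−S)⁺=0.0000, hold=0.0000 ⇒ V=0.0000 continue  boundary S*=-
step 3: (k=3,j=0): S=114.8498, (K−S)⁺=0.0000, hold=5.5206 ⇒ V=5.5206 continue | (k=3,j=1): S=139.1106, (K−S)⁺=0.0000, hold=0.8847 ⇒ V=0.8847 continue | (k=3,j=2): S=168.4962, (K−S)⁺=0.0000, hold=0.0000 ⇒ V=0.0000 continue | (k=3,j=3): S=204.0893, (K−S)⁺=0.0000, hold=0.0000 ⇒ V=0.0000 continue  boundary S*=-
step 2: (k=2,j=0): S=126.3994, (K−S)⁺=0.0000, hold=3.1736 ⇒ V=3.1736 continue | (k=2,j=1): S=153.1000, (K−S)⁺=0.0000, hold=0.4376 ⇒ V=0.4376 continue | (k=2,j=2): S=185.4408, (K−S)⁺=0.0000, hold=0.0000 ⇒ V=0.0000 continue  boundary S*=-
step 1: (k=1,j=0): S=139.1106, (K−S)⁺=0.0000, hold=1.7889 ⇒ V=1.7889 continue | (k=1,j=1): S=168.4962, (K−S)⁺=0.0000, hold=0.2165 ⇒ V=0.2165 continue  boundary S*=-
step 0: (k=0,j=0): S=153.1000, (K−S)⁺=0.0000, hold=0.9933 ⇒ V=0.9933 continue  boundary S*=-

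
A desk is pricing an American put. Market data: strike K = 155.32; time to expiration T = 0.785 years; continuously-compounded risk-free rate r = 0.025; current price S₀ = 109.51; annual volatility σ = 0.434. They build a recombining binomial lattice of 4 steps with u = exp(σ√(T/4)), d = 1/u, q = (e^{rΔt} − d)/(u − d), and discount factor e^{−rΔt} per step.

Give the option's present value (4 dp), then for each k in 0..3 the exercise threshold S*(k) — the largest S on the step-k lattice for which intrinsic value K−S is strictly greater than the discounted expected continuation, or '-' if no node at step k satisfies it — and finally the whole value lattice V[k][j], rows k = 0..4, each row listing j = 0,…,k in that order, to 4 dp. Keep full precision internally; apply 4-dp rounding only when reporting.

price = 48.6814
boundary = - 90.3556 74.5516 90.3556
tree:
48.6814
64.9644 30.4469
80.7684 45.8836 12.9939
93.8082 64.9644 24.3978 0.0000
104.5672 80.7684 45.8100 0.0000 0.0000

params: Δt=0.19625 u=1.21199 d=0.82509 q=0.46479 e^(-rΔt)=0.99511
t_4 payoffs: 104.5672 80.7684 45.8100 0.0000 0.0000
t_3: node(3,0) S=61.5118 payoff=93.8082 vs cont=93.0481 → 93.8082 [stop]  node(3,1) S=90.3556 payoff=64.9644 vs cont=64.2042 → 64.9644 [stop]  node(3,2) S=132.7249 payoff=22.5951 vs cont=24.3978 → 24.3978 [wait]  node(3,3) S=194.9617 payoff=0.0000 vs cont=0.0000 → 0.0000 [wait]  ⇒ S*(3)=90.3556
t_2: node(2,0) S=74.5516 payoff=80.7684 vs cont=80.0083 → 80.7684 [stop]  node(2,1) S=109.5100 payoff=45.8100 vs cont=45.8836 → 45.8836 [wait]  node(2,2) S=160.8610 payoff=0.0000 vs cont=12.9939 → 12.9939 [wait]  ⇒ S*(2)=74.5516
t_1: node(1,0) S=90.3556 payoff=64.9644 vs cont=64.2382 → 64.9644 [stop]  node(1,1) S=132.7249 payoff=22.5951 vs cont=30.4469 → 30.4469 [wait]  ⇒ S*(1)=90.3556
t_0: node(0,0) S=109.5100 payoff=45.8100 vs cont=48.6814 → 48.6814 [wait]  ⇒ S*(0)=-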